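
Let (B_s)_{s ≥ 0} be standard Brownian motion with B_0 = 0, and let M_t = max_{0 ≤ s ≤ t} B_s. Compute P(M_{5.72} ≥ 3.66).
P(M_{5.72} ≥ 3.66) = 2·P(B_{5.72} ≥ 3.66) = 2(1 − Φ(3.66/√5.72)) ≈ 0.1259

By the reflection principle for Brownian motion, P(M_t ≥ a) = 2 · P(B_t ≥ a) for a ≥ 0. Since B_t ~ N(0, t), P(B_t ≥ 3.66) = 1 − Φ(3.66/√t) = 1 − Φ(3.66/√5.72) = 1 − Φ(1.5303). So
  P(M_{5.72} ≥ 3.66) = 2(1 − Φ(1.5303)) ≈ 0.1259.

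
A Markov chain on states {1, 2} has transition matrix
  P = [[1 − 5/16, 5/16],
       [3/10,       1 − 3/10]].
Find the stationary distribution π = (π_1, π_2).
π_1 = 24/49, π_2 = 25/49

Solve πP = π with π_1 + π_2 = 1. From πP = π: π_1 · (1 − 5/16) + π_2 · 3/10 = π_1 ⇒ π_2 · 3/10 = π_1 · 5/16 ⇒ π_2/π_1 = (5/16)/(3/10) = 25/24. Together with π_1 + π_2 = 1:
  π_1 = (3/10)/(5/16 + 3/10) = (3/10)/(49/80) = 24/49,
  π_2 = (5/16)/(5/16 + 3/10) = (5/16)/(49/80) = 25/49.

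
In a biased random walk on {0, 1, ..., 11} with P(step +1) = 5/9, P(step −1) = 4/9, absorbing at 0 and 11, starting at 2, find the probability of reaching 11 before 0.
P(hit 11 before 0) = (1 − (4/5)^2) / (1 − (4/5)^11) = 17578125/44633821

Let u_k denote P(reach 11 before 0 | start at k). Boundary: u_0 = 0, u_11 = 1. Recurrence: u_k = 5/9·u_{k+1} + 4/9·u_{k-1} for 1 ≤ k ≤ 10. Try u_k = A + B·r^k with r = q/p = (4/9)/(5/9) = 4/5. Substitution satisfies the recurrence; boundary conditions give:
  u_k = (1 − r^k) / (1 − r^N) = (1 − (4/5)^2) / (1 − (4/5)^11) = 17578125/44633821.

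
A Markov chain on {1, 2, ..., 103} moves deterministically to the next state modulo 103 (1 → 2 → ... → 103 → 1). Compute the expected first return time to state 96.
E[T_96 | X_0 = 96] = 103

The chain cycles deterministically, so starting at state 96 it returns in exactly 103 steps. Equivalently, the stationary distribution is uniform π_j = 1/103 for every state j, so by Kac's formula E[T_96] = 1/π_96 = 103.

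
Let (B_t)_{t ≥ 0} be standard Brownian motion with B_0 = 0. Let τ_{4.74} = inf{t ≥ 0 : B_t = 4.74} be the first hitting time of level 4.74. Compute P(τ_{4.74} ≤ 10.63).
P(τ_{4.74} ≤ 10.63) = 2(1 − Φ(4.74/√10.63)) = 2(1 − Φ(1.4538)) ≈ 0.1460

By the reflection principle for standard BM, P(τ_b ≤ t) = 2 · P(B_t ≥ b). Since B_t ~ N(0, t), P(B_t ≥ 4.74) = 1 − Φ(4.74/√t) = 1 − Φ(4.74/√10.63) = 1 − Φ(1.4538) ≈ 0.07300. Doubling: P(τ_{4.74} ≤ 10.63) ≈ 2 · 0.07300 = 0.14600 ≈ 0.1460.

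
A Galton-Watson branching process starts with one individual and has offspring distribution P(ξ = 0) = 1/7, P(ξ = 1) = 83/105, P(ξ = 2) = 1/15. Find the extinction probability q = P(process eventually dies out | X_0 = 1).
q = 1

Mean offspring μ = 0·1/7 + 1·83/105 + 2·1/15 = 97/105 ≤ 1. For μ ≤ 1 with offspring not concentrated at 1, the Galton-Watson process goes extinct almost surely, so q = 1.
(Algebraic check: The pgf is f(s) = 1/7 + 83/105·s + 1/15·s². The extinction probability q is the smallest fixed point of f in [0, 1]. Setting s = f(s):
  1/15·s² + (83/105 − 1)·s + 1/7 = 0
  1/15·s² − (1/7 + 1/15)·s + 1/7 = 0
which factors as (s − 1)·(1/15·s − 1/7) = 0, giving roots s = 1 and s = (1/7)/(1/15) = 15/7. Since 15/7 ≥ 1, the smallest root in [0, 1] is s = 1.)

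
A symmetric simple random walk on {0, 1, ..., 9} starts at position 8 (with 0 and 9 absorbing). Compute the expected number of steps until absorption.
E[τ | X_0 = 8] = 8

Let v_k = E[τ | X_0 = k]. Boundary: v_0 = v_9 = 0. Recurrence: v_k = 1 + (v_{k-1} + v_{k+1})/2 for 1 ≤ k ≤ 8. The particular solution to v_k − (v_{k-1} + v_{k+1})/2 = 1 is v_k = −k^2. Adding homogeneous solution A + B k and matching boundaries gives v_k = k (9 − k). Substituting k = 8: v_8 = 8 · 1 = 8.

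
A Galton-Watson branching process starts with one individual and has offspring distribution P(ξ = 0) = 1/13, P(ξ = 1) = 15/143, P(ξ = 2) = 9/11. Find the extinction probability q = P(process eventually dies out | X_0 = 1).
q = 11/117

The pgf is f(s) = 1/13 + 15/143·s + 9/11·s². The extinction probability q is the smallest fixed point of f in [0, 1]. Setting s = f(s):
  9/11·s² + (15/143 − 1)·s + 1/13 = 0
  9/11·s² − (1/13 + 9/11)·s + 1/13 = 0
which factors as (s − 1)·(9/11·s − 1/13) = 0, giving roots s = 1 and s = (1/13)/(9/11) = 11/117.
Mean offspring μ = 15/143 + 2·9/11 = 249/143 > 1 (supercritical), so q < 1. The extinction probability is the smaller root: q = (1/13)/(9/11) = 11/117.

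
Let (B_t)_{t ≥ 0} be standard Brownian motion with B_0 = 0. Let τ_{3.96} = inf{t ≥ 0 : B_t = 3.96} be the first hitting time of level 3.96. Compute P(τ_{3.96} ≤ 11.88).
P(τ_{3.96} ≤ 11.88) = 2(1 − Φ(3.96/√11.88)) = 2(1 − Φ(1.1489)) ≈ 0.2506

By the reflection principle for standard BM, P(τ_b ≤ t) = 2 · P(B_t ≥ b). Since B_t ~ N(0, t), P(B_t ≥ 3.96) = 1 − Φ(3.96/√t) = 1 − Φ(3.96/√11.88) = 1 − Φ(1.1489) ≈ 0.12530. Doubling: P(τ_{3.96} ≤ 11.88) ≈ 2 · 0.12530 = 0.25060 ≈ 0.2506.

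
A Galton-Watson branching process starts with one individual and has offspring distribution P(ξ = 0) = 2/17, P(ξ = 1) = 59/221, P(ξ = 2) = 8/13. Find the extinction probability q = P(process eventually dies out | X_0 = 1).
q = 13/68

The pgf is f(s) = 2/17 + 59/221·s + 8/13·s². The extinction probability q is the smallest fixed point of f in [0, 1]. Setting s = f(s):
  8/13·s² + (59/221 − 1)·s + 2/17 = 0
  8/13·s² − (2/17 + 8/13)·s + 2/17 = 0
which factors as (s − 1)·(8/13·s − 2/17) = 0, giving roots s = 1 and s = (2/17)/(8/13) = 13/68.
Mean offspring μ = 59/221 + 2·8/13 = 331/221 > 1 (supercritical), so q < 1. The extinction probability is the smaller root: q = (2/17)/(8/13) = 13/68.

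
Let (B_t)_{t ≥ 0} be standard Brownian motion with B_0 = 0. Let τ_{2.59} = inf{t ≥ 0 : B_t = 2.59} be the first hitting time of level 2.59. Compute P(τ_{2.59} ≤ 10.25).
P(τ_{2.59} ≤ 10.25) = 2(1 − Φ(2.59/√10.25)) = 2(1 − Φ(0.8090)) ≈ 0.4185

By the reflection principle for standard BM, P(τ_b ≤ t) = 2 · P(B_t ≥ b). Since B_t ~ N(0, t), P(B_t ≥ 2.59) = 1 − Φ(2.59/√t) = 1 − Φ(2.59/√10.25) = 1 − Φ(0.8090) ≈ 0.20926. Doubling: P(τ_{2.59} ≤ 10.25) ≈ 2 · 0.20926 = 0.41852 ≈ 0.4185.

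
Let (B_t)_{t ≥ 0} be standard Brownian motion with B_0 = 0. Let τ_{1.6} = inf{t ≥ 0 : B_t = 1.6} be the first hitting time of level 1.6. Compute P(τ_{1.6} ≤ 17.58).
P(τ_{1.6} ≤ 17.58) = 2(1 − Φ(1.6/√17.58)) = 2(1 − Φ(0.3816)) ≈ 0.7028

By the reflection principle for standard BM, P(τ_b ≤ t) = 2 · P(B_t ≥ b). Since B_t ~ N(0, t), P(B_t ≥ 1.6) = 1 − Φ(1.6/√t) = 1 − Φ(1.6/√17.58) = 1 − Φ(0.3816) ≈ 0.35138. Doubling: P(τ_{1.6} ≤ 17.58) ≈ 2 · 0.35138 = 0.70276 ≈ 0.7028.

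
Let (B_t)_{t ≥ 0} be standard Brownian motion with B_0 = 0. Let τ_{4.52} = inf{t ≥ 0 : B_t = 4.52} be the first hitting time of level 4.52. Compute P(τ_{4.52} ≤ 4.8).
P(τ_{4.52} ≤ 4.8) = 2(1 − Φ(4.52/√4.8)) = 2(1 − Φ(2.0631)) ≈ 0.0391

By the reflection principle for standard BM, P(τ_b ≤ t) = 2 · P(B_t ≥ b). Since B_t ~ N(0, t), P(B_t ≥ 4.52) = 1 − Φ(4.52/√t) = 1 − Φ(4.52/√4.8) = 1 − Φ(2.0631) ≈ 0.01955. Doubling: P(τ_{4.52} ≤ 4.8) ≈ 2 · 0.01955 = 0.03910 ≈ 0.0391.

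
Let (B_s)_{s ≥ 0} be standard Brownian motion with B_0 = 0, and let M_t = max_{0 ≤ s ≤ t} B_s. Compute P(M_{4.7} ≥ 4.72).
P(M_{4.7} ≥ 4.72) = 2·P(B_{4.7} ≥ 4.72) = 2(1 − Φ(4.72/√4.7)) ≈ 0.0295

By the reflection principle for Brownian motion, P(M_t ≥ a) = 2 · P(B_t ≥ a) for a ≥ 0. Since B_t ~ N(0, t), P(B_t ≥ 4.72) = 1 − Φ(4.72/√t) = 1 − Φ(4.72/√4.7) = 1 − Φ(2.1772). So
  P(M_{4.7} ≥ 4.72) = 2(1 − Φ(2.1772)) ≈ 0.0295.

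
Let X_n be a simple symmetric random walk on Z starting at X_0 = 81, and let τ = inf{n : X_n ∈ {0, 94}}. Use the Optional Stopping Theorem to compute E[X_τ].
E[X_τ] = 81

X_n is a martingale and τ is a bounded-mean stopping time (indeed τ is finite a.s. with bounded expectation since the walk is in a bounded region). By the OST, E[X_τ] = E[X_0] = 81. Equivalently: E[X_τ] = 94 · P(hit 94 first) + 0 · P(hit 0 first) = 94 · (81/94) = 81.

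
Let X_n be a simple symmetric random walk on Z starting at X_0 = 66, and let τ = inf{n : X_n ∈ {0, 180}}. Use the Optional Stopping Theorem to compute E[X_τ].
E[X_τ] = 66

X_n is a martingale and τ is a bounded-mean stopping time (indeed τ is finite a.s. with bounded expectation since the walk is in a bounded region). By the OST, E[X_τ] = E[X_0] = 66. Equivalently: E[X_τ] = 180 · P(hit 180 first) + 0 · P(hit 0 first) = 180 · (66/180) = 66.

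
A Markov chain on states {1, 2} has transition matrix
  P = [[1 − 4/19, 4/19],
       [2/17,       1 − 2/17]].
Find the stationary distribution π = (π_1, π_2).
π_1 = 19/53, π_2 = 34/53

Solve πP = π with π_1 + π_2 = 1. From πP = π: π_1 · (1 − 4/19) + π_2 · 2/17 = π_1 ⇒ π_2 · 2/17 = π_1 · 4/19 ⇒ π_2/π_1 = (4/19)/(2/17) = 34/19. Together with π_1 + π_2 = 1:
  π_1 = (2/17)/(4/19 + 2/17) = (2/17)/(106/323) = 19/53,
  π_2 = (4/19)/(4/19 + 2/17) = (4/19)/(106/323) = 34/53.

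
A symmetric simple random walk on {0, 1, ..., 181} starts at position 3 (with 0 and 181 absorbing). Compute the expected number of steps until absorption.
E[τ | X_0 = 3] = 534

Let v_k = E[τ | X_0 = k]. Boundary: v_0 = v_181 = 0. Recurrence: v_k = 1 + (v_{k-1} + v_{k+1})/2 for 1 ≤ k ≤ 180. The particular solution to v_k − (v_{k-1} + v_{k+1})/2 = 1 is v_k = −k^2. Adding homogeneous solution A + B k and matching boundaries gives v_k = k (181 − k). Substituting k = 3: v_3 = 3 · 178 = 534.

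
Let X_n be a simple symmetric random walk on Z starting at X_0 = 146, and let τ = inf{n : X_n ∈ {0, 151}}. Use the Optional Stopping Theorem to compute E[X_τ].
E[X_τ] = 146

X_n is a martingale and τ is a bounded-mean stopping time (indeed τ is finite a.s. with bounded expectation since the walk is in a bounded region). By the OST, E[X_τ] = E[X_0] = 146. Equivalently: E[X_τ] = 151 · P(hit 151 first) + 0 · P(hit 0 first) = 151 · (146/151) = 146.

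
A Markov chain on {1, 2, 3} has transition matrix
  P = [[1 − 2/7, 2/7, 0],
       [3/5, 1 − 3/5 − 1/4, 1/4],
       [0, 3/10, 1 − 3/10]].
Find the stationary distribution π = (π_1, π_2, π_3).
π = (63/118, 15/59, 25/118)

This is a birth-death chain on three states, which satisfies detailed balance: π_1 · P_{12} = π_2 · P_{21} and π_2 · P_{23} = π_3 · P_{32}.
From π_1 · 2/7 = π_2 · 3/5: π_2/π_1 = (2/7)/(3/5) = 10/21.
From π_2 · 1/4 = π_3 · 3/10: π_3/π_2 = (1/4)/(3/10) = 5/6.
Take π_1 proportional to 1; then unnormalized π = (1, 10/21, 25/63). Normalize by dividing by the sum 118/63:
  π = (63/118, 15/59, 25/118).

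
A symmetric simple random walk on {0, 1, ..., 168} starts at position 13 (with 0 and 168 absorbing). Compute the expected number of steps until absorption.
E[τ | X_0 = 13] = 2015

Let v_k = E[τ | X_0 = k]. Boundary: v_0 = v_168 = 0. Recurrence: v_k = 1 + (v_{k-1} + v_{k+1})/2 for 1 ≤ k ≤ 167. The particular solution to v_k − (v_{k-1} + v_{k+1})/2 = 1 is v_k = −k^2. Adding homogeneous solution A + B k and matching boundaries gives v_k = k (168 − k). Substituting k = 13: v_13 = 13 · 155 = 2015.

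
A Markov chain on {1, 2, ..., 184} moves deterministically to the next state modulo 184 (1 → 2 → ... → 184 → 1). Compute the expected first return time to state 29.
E[T_29 | X_0 = 29] = 184

The chain cycles deterministically, so starting at state 29 it returns in exactly 184 steps. Equivalently, the stationary distribution is uniform π_j = 1/184 for every state j, so by Kac's formula E[T_29] = 1/π_29 = 184.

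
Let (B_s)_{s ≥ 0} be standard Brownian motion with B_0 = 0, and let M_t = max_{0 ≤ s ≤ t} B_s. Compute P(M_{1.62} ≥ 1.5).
P(M_{1.62} ≥ 1.5) = 2·P(B_{1.62} ≥ 1.5) = 2(1 − Φ(1.5/√1.62)) ≈ 0.2386

By the reflection principle for Brownian motion, P(M_t ≥ a) = 2 · P(B_t ≥ a) for a ≥ 0. Since B_t ~ N(0, t), P(B_t ≥ 1.5) = 1 − Φ(1.5/√t) = 1 − Φ(1.5/√1.62) = 1 − Φ(1.1785). So
  P(M_{1.62} ≥ 1.5) = 2(1 − Φ(1.1785)) ≈ 0.2386.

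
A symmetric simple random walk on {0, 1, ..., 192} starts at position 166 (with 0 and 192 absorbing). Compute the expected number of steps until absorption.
E[τ | X_0 = 166] = 4316

Let v_k = E[τ | X_0 = k]. Boundary: v_0 = v_192 = 0. Recurrence: v_k = 1 + (v_{k-1} + v_{k+1})/2 for 1 ≤ k ≤ 191. The particular solution to v_k − (v_{k-1} + v_{k+1})/2 = 1 is v_k = −k^2. Adding homogeneous solution A + B k and matching boundaries gives v_k = k (192 − k). Substituting k = 166: v_166 = 166 · 26 = 4316.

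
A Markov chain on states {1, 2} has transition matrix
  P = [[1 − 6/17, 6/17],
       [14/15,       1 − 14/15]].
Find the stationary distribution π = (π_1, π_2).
π_1 = 119/164, π_2 = 45/164

Solve πP = π with π_1 + π_2 = 1. From πP = π: π_1 · (1 − 6/17) + π_2 · 14/15 = π_1 ⇒ π_2 · 14/15 = π_1 · 6/17 ⇒ π_2/π_1 = (6/17)/(14/15) = 45/119. Together with π_1 + π_2 = 1:
  π_1 = (14/15)/(6/17 + 14/15) = (14/15)/(328/255) = 119/164,
  π_2 = (6/17)/(6/17 + 14/15) = (6/17)/(328/255) = 45/164.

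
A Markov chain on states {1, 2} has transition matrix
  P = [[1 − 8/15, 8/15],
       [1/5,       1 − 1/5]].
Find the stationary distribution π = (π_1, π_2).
π_1 = 3/11, π_2 = 8/11

Solve πP = π with π_1 + π_2 = 1. From πP = π: π_1 · (1 − 8/15) + π_2 · 1/5 = π_1 ⇒ π_2 · 1/5 = π_1 · 8/15 ⇒ π_2/π_1 = (8/15)/(1/5) = 8/3. Together with π_1 + π_2 = 1:
  π_1 = (1/5)/(8/15 + 1/5) = (1/5)/(11/15) = 3/11,
  π_2 = (8/15)/(8/15 + 1/5) = (8/15)/(11/15) = 8/11.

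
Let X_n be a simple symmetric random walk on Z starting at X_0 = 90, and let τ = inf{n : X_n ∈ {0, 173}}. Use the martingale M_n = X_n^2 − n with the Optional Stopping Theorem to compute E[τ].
E[τ] = 7470

M_n = X_n^2 − n is a martingale (since E[X_{n+1}^2 | F_n] = X_n^2 + 1). By OST (τ has finite mean in a bounded region), E[M_τ] = E[M_0] = X_0^2 − 0 = 90^2 = 8100. Also E[M_τ] = E[X_τ^2] − E[τ]. The walk exits at 0 or 173, with P(hit 173 first) = 90/173, so E[X_τ^2] = 173^2 · 90/173 + 0 = 15570. Thus E[τ] = E[X_τ^2] − E[M_τ] = 15570 − 8100 = 7470 = 90(173 − 90) = 7470.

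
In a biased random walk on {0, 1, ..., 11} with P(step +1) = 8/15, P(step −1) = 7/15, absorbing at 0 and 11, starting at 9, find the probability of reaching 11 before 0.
P(hit 11 before 0) = (1 − (7/8)^9) / (1 − (7/8)^11) = 6007303744/6612607849

Let u_k denote P(reach 11 before 0 | start at k). Boundary: u_0 = 0, u_11 = 1. Recurrence: u_k = 8/15·u_{k+1} + 7/15·u_{k-1} for 1 ≤ k ≤ 10. Try u_k = A + B·r^k with r = q/p = (7/15)/(8/15) = 7/8. Substitution satisfies the recurrence; boundary conditions give:
  u_k = (1 − r^k) / (1 − r^N) = (1 − (7/8)^9) / (1 − (7/8)^11) = 6007303744/6612607849.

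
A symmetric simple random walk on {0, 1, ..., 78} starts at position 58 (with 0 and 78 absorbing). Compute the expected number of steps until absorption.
E[τ | X_0 = 58] = 1160

Let v_k = E[τ | X_0 = k]. Boundary: v_0 = v_78 = 0. Recurrence: v_k = 1 + (v_{k-1} + v_{k+1})/2 for 1 ≤ k ≤ 77. The particular solution to v_k − (v_{k-1} + v_{k+1})/2 = 1 is v_k = −k^2. Adding homogeneous solution A + B k and matching boundaries gives v_k = k (78 − k). Substituting k = 58: v_58 = 58 · 20 = 1160.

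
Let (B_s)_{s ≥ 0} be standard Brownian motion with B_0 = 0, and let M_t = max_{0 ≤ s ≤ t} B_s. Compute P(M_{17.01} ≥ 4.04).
P(M_{17.01} ≥ 4.04) = 2·P(B_{17.01} ≥ 4.04) = 2(1 − Φ(4.04/√17.01)) ≈ 0.3273

By the reflection principle for Brownian motion, P(M_t ≥ a) = 2 · P(B_t ≥ a) for a ≥ 0. Since B_t ~ N(0, t), P(B_t ≥ 4.04) = 1 − Φ(4.04/√t) = 1 − Φ(4.04/√17.01) = 1 − Φ(0.9796). So
  P(M_{17.01} ≥ 4.04) = 2(1 − Φ(0.9796)) ≈ 0.3273.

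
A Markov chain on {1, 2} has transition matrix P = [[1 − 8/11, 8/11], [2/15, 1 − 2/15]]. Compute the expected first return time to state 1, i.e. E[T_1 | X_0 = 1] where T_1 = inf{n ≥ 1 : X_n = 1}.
E[T_1 | X_0 = 1] = 1/π_1 = 71/11

For an irreducible recurrent Markov chain with stationary distribution π, E[T_i | X_0 = i] = 1/π_i (Kac's formula). Here π_1 = (2/15)/(8/11 + 2/15) = (2/15)/(142/165) = 11/71, so E[T_1 | X_0 = 1] = 1/π_1 = (8/11 + 2/15)/(2/15) = (142/165)/(2/15) = 71/11.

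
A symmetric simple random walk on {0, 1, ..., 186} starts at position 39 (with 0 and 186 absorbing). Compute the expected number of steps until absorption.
E[τ | X_0 = 39] = 5733

Let v_k = E[τ | X_0 = k]. Boundary: v_0 = v_186 = 0. Recurrence: v_k = 1 + (v_{k-1} + v_{k+1})/2 for 1 ≤ k ≤ 185. The particular solution to v_k − (v_{k-1} + v_{k+1})/2 = 1 is v_k = −k^2. Adding homogeneous solution A + B k and matching boundaries gives v_k = k (186 − k). Substituting k = 39: v_39 = 39 · 147 = 5733.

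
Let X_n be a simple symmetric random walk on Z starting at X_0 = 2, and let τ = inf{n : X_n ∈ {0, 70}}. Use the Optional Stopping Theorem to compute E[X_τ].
E[X_τ] = 2

X_n is a martingale and τ is a bounded-mean stopping time (indeed τ is finite a.s. with bounded expectation since the walk is in a bounded region). By the OST, E[X_τ] = E[X_0] = 2. Equivalently: E[X_τ] = 70 · P(hit 70 first) + 0 · P(hit 0 first) = 70 · (2/70) = 2.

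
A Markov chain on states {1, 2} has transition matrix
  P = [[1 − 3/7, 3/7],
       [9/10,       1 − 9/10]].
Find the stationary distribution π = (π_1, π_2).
π_1 = 21/31, π_2 = 10/31

Solve πP = π with π_1 + π_2 = 1. From πP = π: π_1 · (1 − 3/7) + π_2 · 9/10 = π_1 ⇒ π_2 · 9/10 = π_1 · 3/7 ⇒ π_2/π_1 = (3/7)/(9/10) = 10/21. Together with π_1 + π_2 = 1:
  π_1 = (9/10)/(3/7 + 9/10) = (9/10)/(93/70) = 21/31,
  π_2 = (3/7)/(3/7 + 9/10) = (3/7)/(93/70) = 10/31.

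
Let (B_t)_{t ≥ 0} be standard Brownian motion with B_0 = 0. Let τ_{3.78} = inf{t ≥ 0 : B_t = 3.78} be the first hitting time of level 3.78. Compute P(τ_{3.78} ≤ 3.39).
P(τ_{3.78} ≤ 3.39) = 2(1 − Φ(3.78/√3.39)) = 2(1 − Φ(2.0530)) ≈ 0.0401

By the reflection principle for standard BM, P(τ_b ≤ t) = 2 · P(B_t ≥ b). Since B_t ~ N(0, t), P(B_t ≥ 3.78) = 1 − Φ(3.78/√t) = 1 − Φ(3.78/√3.39) = 1 − Φ(2.0530) ≈ 0.02004. Doubling: P(τ_{3.78} ≤ 3.39) ≈ 2 · 0.02004 = 0.04008 ≈ 0.0401.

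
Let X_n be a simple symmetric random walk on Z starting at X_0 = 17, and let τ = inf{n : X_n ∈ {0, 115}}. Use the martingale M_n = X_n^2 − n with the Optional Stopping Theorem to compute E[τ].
E[τ] = 1666

M_n = X_n^2 − n is a martingale (since E[X_{n+1}^2 | F_n] = X_n^2 + 1). By OST (τ has finite mean in a bounded region), E[M_τ] = E[M_0] = X_0^2 − 0 = 17^2 = 289. Also E[M_τ] = E[X_τ^2] − E[τ]. The walk exits at 0 or 115, with P(hit 115 first) = 17/115, so E[X_τ^2] = 115^2 · 17/115 + 0 = 1955. Thus E[τ] = E[X_τ^2] − E[M_τ] = 1955 − 289 = 1666 = 17(115 − 17) = 1666.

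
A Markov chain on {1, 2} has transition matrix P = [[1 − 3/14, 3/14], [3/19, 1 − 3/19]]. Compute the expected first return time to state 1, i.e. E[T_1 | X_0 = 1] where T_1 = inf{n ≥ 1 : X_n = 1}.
E[T_1 | X_0 = 1] = 1/π_1 = 33/14

For an irreducible recurrent Markov chain with stationary distribution π, E[T_i | X_0 = i] = 1/π_i (Kac's formula). Here π_1 = (3/19)/(3/14 + 3/19) = (3/19)/(99/266) = 14/33, so E[T_1 | X_0 = 1] = 1/π_1 = (3/14 + 3/19)/(3/19) = (99/266)/(3/19) = 33/14.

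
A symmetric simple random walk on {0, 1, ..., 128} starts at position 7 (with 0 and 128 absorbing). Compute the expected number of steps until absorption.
E[τ | X_0 = 7] = 847

Let v_k = E[τ | X_0 = k]. Boundary: v_0 = v_128 = 0. Recurrence: v_k = 1 + (v_{k-1} + v_{k+1})/2 for 1 ≤ k ≤ 127. The particular solution to v_k − (v_{k-1} + v_{k+1})/2 = 1 is v_k = −k^2. Adding homogeneous solution A + B k and matching boundaries gives v_k = k (128 − k). Substituting k = 7: v_7 = 7 · 121 = 847.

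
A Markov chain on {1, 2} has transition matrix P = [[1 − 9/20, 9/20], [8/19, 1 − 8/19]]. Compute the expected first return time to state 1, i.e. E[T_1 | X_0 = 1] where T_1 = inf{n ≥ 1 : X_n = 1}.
E[T_1 | X_0 = 1] = 1/π_1 = 331/160

For an irreducible recurrent Markov chain with stationary distribution π, E[T_i | X_0 = i] = 1/π_i (Kac's formula). Here π_1 = (8/19)/(9/20 + 8/19) = (8/19)/(331/380) = 160/331, so E[T_1 | X_0 = 1] = 1/π_1 = (9/20 + 8/19)/(8/19) = (331/380)/(8/19) = 331/160.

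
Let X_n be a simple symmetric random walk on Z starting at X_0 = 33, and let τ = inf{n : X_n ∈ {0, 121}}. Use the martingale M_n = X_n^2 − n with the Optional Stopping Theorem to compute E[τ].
E[τ] = 2904

M_n = X_n^2 − n is a martingale (since E[X_{n+1}^2 | F_n] = X_n^2 + 1). By OST (τ has finite mean in a bounded region), E[M_τ] = E[M_0] = X_0^2 − 0 = 33^2 = 1089. Also E[M_τ] = E[X_τ^2] − E[τ]. The walk exits at 0 or 121, with P(hit 121 first) = 33/121, so E[X_τ^2] = 121^2 · 33/121 + 0 = 3993. Thus E[τ] = E[X_τ^2] − E[M_τ] = 3993 − 1089 = 2904 = 33(121 − 33) = 2904.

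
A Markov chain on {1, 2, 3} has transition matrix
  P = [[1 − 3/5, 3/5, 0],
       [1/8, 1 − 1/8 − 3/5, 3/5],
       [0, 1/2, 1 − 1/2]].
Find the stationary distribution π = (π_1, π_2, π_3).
π = (25/289, 120/289, 144/289)

This is a birth-death chain on three states, which satisfies detailed balance: π_1 · P_{12} = π_2 · P_{21} and π_2 · P_{23} = π_3 · P_{32}.
From π_1 · 3/5 = π_2 · 1/8: π_2/π_1 = (3/5)/(1/8) = 24/5.
From π_2 · 3/5 = π_3 · 1/2: π_3/π_2 = (3/5)/(1/2) = 6/5.
Take π_1 proportional to 1; then unnormalized π = (1, 24/5, 144/25). Normalize by dividing by the sum 289/25:
  π = (25/289, 120/289, 144/289).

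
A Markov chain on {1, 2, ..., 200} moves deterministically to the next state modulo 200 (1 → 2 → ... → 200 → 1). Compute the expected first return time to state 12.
E[T_12 | X_0 = 12] = 200

The chain cycles deterministically, so starting at state 12 it returns in exactly 200 steps. Equivalently, the stationary distribution is uniform π_j = 1/200 for every state j, so by Kac's formula E[T_12] = 1/π_12 = 200.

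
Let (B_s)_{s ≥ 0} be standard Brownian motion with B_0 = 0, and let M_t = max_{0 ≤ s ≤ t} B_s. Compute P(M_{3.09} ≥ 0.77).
P(M_{3.09} ≥ 0.77) = 2·P(B_{3.09} ≥ 0.77) = 2(1 − Φ(0.77/√3.09)) ≈ 0.6614

By the reflection principle for Brownian motion, P(M_t ≥ a) = 2 · P(B_t ≥ a) for a ≥ 0. Since B_t ~ N(0, t), P(B_t ≥ 0.77) = 1 − Φ(0.77/√t) = 1 − Φ(0.77/√3.09) = 1 − Φ(0.4380). So
  P(M_{3.09} ≥ 0.77) = 2(1 − Φ(0.4380)) ≈ 0.6614.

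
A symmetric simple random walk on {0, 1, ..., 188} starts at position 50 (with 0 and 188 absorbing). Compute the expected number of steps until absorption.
E[τ | X_0 = 50] = 6900

Let v_k = E[τ | X_0 = k]. Boundary: v_0 = v_188 = 0. Recurrence: v_k = 1 + (v_{k-1} + v_{k+1})/2 for 1 ≤ k ≤ 187. The particular solution to v_k − (v_{k-1} + v_{k+1})/2 = 1 is v_k = −k^2. Adding homogeneous solution A + B k and matching boundaries gives v_k = k (188 − k). Substituting k = 50: v_50 = 50 · 138 = 6900.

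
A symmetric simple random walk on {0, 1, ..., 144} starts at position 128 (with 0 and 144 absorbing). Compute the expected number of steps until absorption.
E[τ | X_0 = 128] = 2048

Let v_k = E[τ | X_0 = k]. Boundary: v_0 = v_144 = 0. Recurrence: v_k = 1 + (v_{k-1} + v_{k+1})/2 for 1 ≤ k ≤ 143. The particular solution to v_k − (v_{k-1} + v_{k+1})/2 = 1 is v_k = −k^2. Adding homogeneous solution A + B k and matching boundaries gives v_k = k (144 − k). Substituting k = 128: v_128 = 128 · 16 = 2048.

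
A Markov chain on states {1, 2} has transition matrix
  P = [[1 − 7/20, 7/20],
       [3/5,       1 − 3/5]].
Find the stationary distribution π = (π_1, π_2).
π_1 = 12/19, π_2 = 7/19

Solve πP = π with π_1 + π_2 = 1. From πP = π: π_1 · (1 − 7/20) + π_2 · 3/5 = π_1 ⇒ π_2 · 3/5 = π_1 · 7/20 ⇒ π_2/π_1 = (7/20)/(3/5) = 7/12. Together with π_1 + π_2 = 1:
  π_1 = (3/5)/(7/20 + 3/5) = (3/5)/(19/20) = 12/19,
  π_2 = (7/20)/(7/20 + 3/5) = (7/20)/(19/20) = 7/19.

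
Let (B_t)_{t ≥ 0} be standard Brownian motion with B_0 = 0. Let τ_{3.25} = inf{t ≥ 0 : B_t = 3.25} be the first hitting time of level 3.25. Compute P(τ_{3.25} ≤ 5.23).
P(τ_{3.25} ≤ 5.23) = 2(1 − Φ(3.25/√5.23)) = 2(1 − Φ(1.4211)) ≈ 0.1553

By the reflection principle for standard BM, P(τ_b ≤ t) = 2 · P(B_t ≥ b). Since B_t ~ N(0, t), P(B_t ≥ 3.25) = 1 − Φ(3.25/√t) = 1 − Φ(3.25/√5.23) = 1 − Φ(1.4211) ≈ 0.07764. Doubling: P(τ_{3.25} ≤ 5.23) ≈ 2 · 0.07764 = 0.15528 ≈ 0.1553.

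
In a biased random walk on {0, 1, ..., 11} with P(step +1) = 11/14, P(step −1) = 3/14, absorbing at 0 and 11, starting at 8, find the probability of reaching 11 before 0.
P(hit 11 before 0) = (1 − (3/11)^8) / (1 − (3/11)^11) = 35662867240/35663936683

Let u_k denote P(reach 11 before 0 | start at k). Boundary: u_0 = 0, u_11 = 1. Recurrence: u_k = 11/14·u_{k+1} + 3/14·u_{k-1} for 1 ≤ k ≤ 10. Try u_k = A + B·r^k with r = q/p = (3/14)/(11/14) = 3/11. Substitution satisfies the recurrence; boundary conditions give:
  u_k = (1 − r^k) / (1 − r^N) = (1 − (3/11)^8) / (1 − (3/11)^11) = 35662867240/35663936683.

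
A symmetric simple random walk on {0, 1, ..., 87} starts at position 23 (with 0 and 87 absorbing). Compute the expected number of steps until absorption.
E[τ | X_0 = 23] = 1472

Let v_k = E[τ | X_0 = k]. Boundary: v_0 = v_87 = 0. Recurrence: v_k = 1 + (v_{k-1} + v_{k+1})/2 for 1 ≤ k ≤ 86. The particular solution to v_k − (v_{k-1} + v_{k+1})/2 = 1 is v_k = −k^2. Adding homogeneous solution A + B k and matching boundaries gives v_k = k (87 − k). Substituting k = 23: v_23 = 23 · 64 = 1472.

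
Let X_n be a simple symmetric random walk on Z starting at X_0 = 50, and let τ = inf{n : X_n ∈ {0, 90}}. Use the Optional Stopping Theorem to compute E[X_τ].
E[X_τ] = 50

X_n is a martingale and τ is a bounded-mean stopping time (indeed τ is finite a.s. with bounded expectation since the walk is in a bounded region). By the OST, E[X_τ] = E[X_0] = 50. Equivalently: E[X_τ] = 90 · P(hit 90 first) + 0 · P(hit 0 first) = 90 · (50/90) = 50.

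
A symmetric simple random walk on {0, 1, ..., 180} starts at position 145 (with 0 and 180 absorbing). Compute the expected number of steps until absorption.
E[τ | X_0 = 145] = 5075

Let v_k = E[τ | X_0 = k]. Boundary: v_0 = v_180 = 0. Recurrence: v_k = 1 + (v_{k-1} + v_{k+1})/2 for 1 ≤ k ≤ 179. The particular solution to v_k − (v_{k-1} + v_{k+1})/2 = 1 is v_k = −k^2. Adding homogeneous solution A + B k and matching boundaries gives v_k = k (180 − k). Substituting k = 145: v_145 = 145 · 35 = 5075.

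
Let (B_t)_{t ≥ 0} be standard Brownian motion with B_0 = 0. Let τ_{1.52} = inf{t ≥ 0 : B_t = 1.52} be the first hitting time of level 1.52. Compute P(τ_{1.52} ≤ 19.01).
P(τ_{1.52} ≤ 19.01) = 2(1 − Φ(1.52/√19.01)) = 2(1 − Φ(0.3486)) ≈ 0.7274

By the reflection principle for standard BM, P(τ_b ≤ t) = 2 · P(B_t ≥ b). Since B_t ~ N(0, t), P(B_t ≥ 1.52) = 1 − Φ(1.52/√t) = 1 − Φ(1.52/√19.01) = 1 − Φ(0.3486) ≈ 0.36369. Doubling: P(τ_{1.52} ≤ 19.01) ≈ 2 · 0.36369 = 0.72738 ≈ 0.7274.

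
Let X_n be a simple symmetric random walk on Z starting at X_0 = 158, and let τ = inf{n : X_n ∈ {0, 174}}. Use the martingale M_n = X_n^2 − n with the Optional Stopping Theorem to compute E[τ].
E[τ] = 2528

M_n = X_n^2 − n is a martingale (since E[X_{n+1}^2 | F_n] = X_n^2 + 1). By OST (τ has finite mean in a bounded region), E[M_τ] = E[M_0] = X_0^2 − 0 = 158^2 = 24964. Also E[M_τ] = E[X_τ^2] − E[τ]. The walk exits at 0 or 174, with P(hit 174 first) = 158/174, so E[X_τ^2] = 174^2 · 158/174 + 0 = 27492. Thus E[τ] = E[X_τ^2] − E[M_τ] = 27492 − 24964 = 2528 = 158(174 − 158) = 2528.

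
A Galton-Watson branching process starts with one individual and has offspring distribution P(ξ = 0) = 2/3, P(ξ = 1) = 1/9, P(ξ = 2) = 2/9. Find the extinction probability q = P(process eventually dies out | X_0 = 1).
q = 1

Mean offspring μ = 0·2/3 + 1·1/9 + 2·2/9 = 5/9 ≤ 1. For μ ≤ 1 with offspring not concentrated at 1, the Galton-Watson process goes extinct almost surely, so q = 1.
(Algebraic check: The pgf is f(s) = 2/3 + 1/9·s + 2/9·s². The extinction probability q is the smallest fixed point of f in [0, 1]. Setting s = f(s):
  2/9·s² + (1/9 − 1)·s + 2/3 = 0
  2/9·s² − (2/3 + 2/9)·s + 2/3 = 0
which factors as (s − 1)·(2/9·s − 2/3) = 0, giving roots s = 1 and s = (2/3)/(2/9) = 3. Since 3 ≥ 1, the smallest root in [0, 1] is s = 1.)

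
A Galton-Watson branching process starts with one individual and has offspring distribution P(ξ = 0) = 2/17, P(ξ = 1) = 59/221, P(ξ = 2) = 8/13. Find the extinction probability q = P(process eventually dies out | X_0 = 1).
q = 13/68

The pgf is f(s) = 2/17 + 59/221·s + 8/13·s². The extinction probability q is the smallest fixed point of f in [0, 1]. Setting s = f(s):
  8/13·s² + (59/221 − 1)·s + 2/17 = 0
  8/13·s² − (2/17 + 8/13)·s + 2/17 = 0
which factors as (s − 1)·(8/13·s − 2/17) = 0, giving roots s = 1 and s = (2/17)/(8/13) = 13/68.
Mean offspring μ = 59/221 + 2·8/13 = 331/221 > 1 (supercritical), so q < 1. The extinction probability is the smaller root: q = (2/17)/(8/13) = 13/68.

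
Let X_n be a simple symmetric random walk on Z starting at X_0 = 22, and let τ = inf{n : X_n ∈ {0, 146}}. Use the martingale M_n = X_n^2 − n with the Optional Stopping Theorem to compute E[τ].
E[τ] = 2728

M_n = X_n^2 − n is a martingale (since E[X_{n+1}^2 | F_n] = X_n^2 + 1). By OST (τ has finite mean in a bounded region), E[M_τ] = E[M_0] = X_0^2 − 0 = 22^2 = 484. Also E[M_τ] = E[X_τ^2] − E[τ]. The walk exits at 0 or 146, with P(hit 146 first) = 22/146, so E[X_τ^2] = 146^2 · 22/146 + 0 = 3212. Thus E[τ] = E[X_τ^2] − E[M_τ] = 3212 − 484 = 2728 = 22(146 − 22) = 2728.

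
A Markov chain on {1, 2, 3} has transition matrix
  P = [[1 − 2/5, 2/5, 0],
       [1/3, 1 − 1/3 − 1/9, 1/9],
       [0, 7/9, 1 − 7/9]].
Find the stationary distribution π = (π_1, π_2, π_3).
π = (35/83, 42/83, 6/83)

This is a birth-death chain on three states, which satisfies detailed balance: π_1 · P_{12} = π_2 · P_{21} and π_2 · P_{23} = π_3 · P_{32}.
From π_1 · 2/5 = π_2 · 1/3: π_2/π_1 = (2/5)/(1/3) = 6/5.
From π_2 · 1/9 = π_3 · 7/9: π_3/π_2 = (1/9)/(7/9) = 1/7.
Take π_1 proportional to 1; then unnormalized π = (1, 6/5, 6/35). Normalize by dividing by the sum 83/35:
  π = (35/83, 42/83, 6/83).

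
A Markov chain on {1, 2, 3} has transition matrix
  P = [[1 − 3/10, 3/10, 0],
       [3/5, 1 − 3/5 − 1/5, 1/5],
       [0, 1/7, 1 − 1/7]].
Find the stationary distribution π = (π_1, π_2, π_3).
π = (5/11, 5/22, 7/22)

This is a birth-death chain on three states, which satisfies detailed balance: π_1 · P_{12} = π_2 · P_{21} and π_2 · P_{23} = π_3 · P_{32}.
From π_1 · 3/10 = π_2 · 3/5: π_2/π_1 = (3/10)/(3/5) = 1/2.
From π_2 · 1/5 = π_3 · 1/7: π_3/π_2 = (1/5)/(1/7) = 7/5.
Take π_1 proportional to 1; then unnormalized π = (1, 1/2, 7/10). Normalize by dividing by the sum 11/5:
  π = (5/11, 5/22, 7/22).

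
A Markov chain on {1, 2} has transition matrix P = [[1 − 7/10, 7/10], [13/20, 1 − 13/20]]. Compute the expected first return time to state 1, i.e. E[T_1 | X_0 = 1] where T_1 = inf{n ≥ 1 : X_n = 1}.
E[T_1 | X_0 = 1] = 1/π_1 = 27/13

For an irreducible recurrent Markov chain with stationary distribution π, E[T_i | X_0 = i] = 1/π_i (Kac's formula). Here π_1 = (13/20)/(7/10 + 13/20) = (13/20)/(27/20) = 13/27, so E[T_1 | X_0 = 1] = 1/π_1 = (7/10 + 13/20)/(13/20) = (27/20)/(13/20) = 27/13.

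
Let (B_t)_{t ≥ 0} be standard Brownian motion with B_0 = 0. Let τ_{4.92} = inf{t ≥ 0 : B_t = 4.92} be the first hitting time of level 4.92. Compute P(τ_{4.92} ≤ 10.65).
P(τ_{4.92} ≤ 10.65) = 2(1 − Φ(4.92/√10.65)) = 2(1 − Φ(1.5076)) ≈ 0.1317

By the reflection principle for standard BM, P(τ_b ≤ t) = 2 · P(B_t ≥ b). Since B_t ~ N(0, t), P(B_t ≥ 4.92) = 1 − Φ(4.92/√t) = 1 − Φ(4.92/√10.65) = 1 − Φ(1.5076) ≈ 0.06583. Doubling: P(τ_{4.92} ≤ 10.65) ≈ 2 · 0.06583 = 0.13166 ≈ 0.1317.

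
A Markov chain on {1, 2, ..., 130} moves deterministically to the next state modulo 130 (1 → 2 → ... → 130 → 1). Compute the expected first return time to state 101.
E[T_101 | X_0 = 101] = 130

The chain cycles deterministically, so starting at state 101 it returns in exactly 130 steps. Equivalently, the stationary distribution is uniform π_j = 1/130 for every state j, so by Kac's formula E[T_101] = 1/π_101 = 130.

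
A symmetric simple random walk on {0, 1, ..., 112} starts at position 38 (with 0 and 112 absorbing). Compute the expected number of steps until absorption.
E[τ | X_0 = 38] = 2812

Let v_k = E[τ | X_0 = k]. Boundary: v_0 = v_112 = 0. Recurrence: v_k = 1 + (v_{k-1} + v_{k+1})/2 for 1 ≤ k ≤ 111. The particular solution to v_k − (v_{k-1} + v_{k+1})/2 = 1 is v_k = −k^2. Adding homogeneous solution A + B k and matching boundaries gives v_k = k (112 − k). Substituting k = 38: v_38 = 38 · 74 = 2812.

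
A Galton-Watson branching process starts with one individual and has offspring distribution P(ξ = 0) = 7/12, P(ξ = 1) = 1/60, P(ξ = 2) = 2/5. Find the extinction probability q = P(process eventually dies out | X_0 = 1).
q = 1

Mean offspring μ = 0·7/12 + 1·1/60 + 2·2/5 = 49/60 ≤ 1. For μ ≤ 1 with offspring not concentrated at 1, the Galton-Watson process goes extinct almost surely, so q = 1.
(Algebraic check: The pgf is f(s) = 7/12 + 1/60·s + 2/5·s². The extinction probability q is the smallest fixed point of f in [0, 1]. Setting s = f(s):
  2/5·s² + (1/60 − 1)·s + 7/12 = 0
  2/5·s² − (7/12 + 2/5)·s + 7/12 = 0
which factors as (s − 1)·(2/5·s − 7/12) = 0, giving roots s = 1 and s = (7/12)/(2/5) = 35/24. Since 35/24 ≥ 1, the smallest root in [0, 1] is s = 1.)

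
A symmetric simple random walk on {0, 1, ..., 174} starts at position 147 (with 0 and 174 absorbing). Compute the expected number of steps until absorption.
E[τ | X_0 = 147] = 3969

Let v_k = E[τ | X_0 = k]. Boundary: v_0 = v_174 = 0. Recurrence: v_k = 1 + (v_{k-1} + v_{k+1})/2 for 1 ≤ k ≤ 173. The particular solution to v_k − (v_{k-1} + v_{k+1})/2 = 1 is v_k = −k^2. Adding homogeneous solution A + B k and matching boundaries gives v_k = k (174 − k). Substituting k = 147: v_147 = 147 · 27 = 3969.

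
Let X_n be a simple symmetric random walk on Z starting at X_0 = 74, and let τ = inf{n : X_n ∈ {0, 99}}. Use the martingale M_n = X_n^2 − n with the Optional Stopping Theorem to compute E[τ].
E[τ] = 1850

M_n = X_n^2 − n is a martingale (since E[X_{n+1}^2 | F_n] = X_n^2 + 1). By OST (τ has finite mean in a bounded region), E[M_τ] = E[M_0] = X_0^2 − 0 = 74^2 = 5476. Also E[M_τ] = E[X_τ^2] − E[τ]. The walk exits at 0 or 99, with P(hit 99 first) = 74/99, so E[X_τ^2] = 99^2 · 74/99 + 0 = 7326. Thus E[τ] = E[X_τ^2] − E[M_τ] = 7326 − 5476 = 1850 = 74(99 − 74) = 1850.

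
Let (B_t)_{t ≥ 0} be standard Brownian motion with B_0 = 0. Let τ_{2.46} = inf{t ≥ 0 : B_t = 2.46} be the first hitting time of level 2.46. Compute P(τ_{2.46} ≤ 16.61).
P(τ_{2.46} ≤ 16.61) = 2(1 − Φ(2.46/√16.61)) = 2(1 − Φ(0.6036)) ≈ 0.5461

By the reflection principle for standard BM, P(τ_b ≤ t) = 2 · P(B_t ≥ b). Since B_t ~ N(0, t), P(B_t ≥ 2.46) = 1 − Φ(2.46/√t) = 1 − Φ(2.46/√16.61) = 1 − Φ(0.6036) ≈ 0.27305. Doubling: P(τ_{2.46} ≤ 16.61) ≈ 2 · 0.27305 = 0.54610 ≈ 0.5461.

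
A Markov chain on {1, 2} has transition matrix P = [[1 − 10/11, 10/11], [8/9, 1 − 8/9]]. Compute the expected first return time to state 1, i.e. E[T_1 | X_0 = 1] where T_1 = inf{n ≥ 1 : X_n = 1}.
E[T_1 | X_0 = 1] = 1/π_1 = 89/44

For an irreducible recurrent Markov chain with stationary distribution π, E[T_i | X_0 = i] = 1/π_i (Kac's formula). Here π_1 = (8/9)/(10/11 + 8/9) = (8/9)/(178/99) = 44/89, so E[T_1 | X_0 = 1] = 1/π_1 = (10/11 + 8/9)/(8/9) = (178/99)/(8/9) = 89/44.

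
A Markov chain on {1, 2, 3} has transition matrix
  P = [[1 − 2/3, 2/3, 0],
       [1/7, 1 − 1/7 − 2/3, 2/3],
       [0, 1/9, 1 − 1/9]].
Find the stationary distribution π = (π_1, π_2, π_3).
π = (3/101, 14/101, 84/101)

This is a birth-death chain on three states, which satisfies detailed balance: π_1 · P_{12} = π_2 · P_{21} and π_2 · P_{23} = π_3 · P_{32}.
From π_1 · 2/3 = π_2 · 1/7: π_2/π_1 = (2/3)/(1/7) = 14/3.
From π_2 · 2/3 = π_3 · 1/9: π_3/π_2 = (2/3)/(1/9) = 6.
Take π_1 proportional to 1; then unnormalized π = (1, 14/3, 28). Normalize by dividing by the sum 101/3:
  π = (3/101, 14/101, 84/101).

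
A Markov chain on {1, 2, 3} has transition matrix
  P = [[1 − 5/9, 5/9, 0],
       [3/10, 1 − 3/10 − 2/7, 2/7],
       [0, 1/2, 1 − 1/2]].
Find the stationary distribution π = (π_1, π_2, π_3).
π = (189/739, 350/739, 200/739)

This is a birth-death chain on three states, which satisfies detailed balance: π_1 · P_{12} = π_2 · P_{21} and π_2 · P_{23} = π_3 · P_{32}.
From π_1 · 5/9 = π_2 · 3/10: π_2/π_1 = (5/9)/(3/10) = 50/27.
From π_2 · 2/7 = π_3 · 1/2: π_3/π_2 = (2/7)/(1/2) = 4/7.
Take π_1 proportional to 1; then unnormalized π = (1, 50/27, 200/189). Normalize by dividing by the sum 739/189:
  π = (189/739, 350/739, 200/739).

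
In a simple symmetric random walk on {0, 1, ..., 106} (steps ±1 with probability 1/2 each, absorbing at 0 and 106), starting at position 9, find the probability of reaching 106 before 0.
P(hit 106 before 0) = 9/106

Let u_k = P(hit 106 before 0 | start at k). Then u_0 = 0, u_106 = 1, and u_k = u_{k-1}/2 + u_{k+1}/2 for 1 ≤ k ≤ 105. This harmonic recurrence is solved by u_k = k/106, giving u_9 = 9/106.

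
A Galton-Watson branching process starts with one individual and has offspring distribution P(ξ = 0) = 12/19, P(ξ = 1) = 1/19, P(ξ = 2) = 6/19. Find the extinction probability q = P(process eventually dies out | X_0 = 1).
q = 1

Mean offspring μ = 0·12/19 + 1·1/19 + 2·6/19 = 13/19 ≤ 1. For μ ≤ 1 with offspring not concentrated at 1, the Galton-Watson process goes extinct almost surely, so q = 1.
(Algebraic check: The pgf is f(s) = 12/19 + 1/19·s + 6/19·s². The extinction probability q is the smallest fixed point of f in [0, 1]. Setting s = f(s):
  6/19·s² + (1/19 − 1)·s + 12/19 = 0
  6/19·s² − (12/19 + 6/19)·s + 12/19 = 0
which factors as (s − 1)·(6/19·s − 12/19) = 0, giving roots s = 1 and s = (12/19)/(6/19) = 2. Since 2 ≥ 1, the smallest root in [0, 1] is s = 1.)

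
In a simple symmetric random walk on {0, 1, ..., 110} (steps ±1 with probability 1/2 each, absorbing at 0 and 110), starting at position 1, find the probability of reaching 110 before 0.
P(hit 110 before 0) = 1/110

Let u_k = P(hit 110 before 0 | start at k). Then u_0 = 0, u_110 = 1, and u_k = u_{k-1}/2 + u_{k+1}/2 for 1 ≤ k ≤ 109. This harmonic recurrence is solved by u_k = k/110, giving u_1 = 1/110.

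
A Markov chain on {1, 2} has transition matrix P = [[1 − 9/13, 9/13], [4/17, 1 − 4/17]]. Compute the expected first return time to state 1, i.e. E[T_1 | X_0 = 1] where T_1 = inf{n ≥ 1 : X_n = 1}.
E[T_1 | X_0 = 1] = 1/π_1 = 205/52

For an irreducible recurrent Markov chain with stationary distribution π, E[T_i | X_0 = i] = 1/π_i (Kac's formula). Here π_1 = (4/17)/(9/13 + 4/17) = (4/17)/(205/221) = 52/205, so E[T_1 | X_0 = 1] = 1/π_1 = (9/13 + 4/17)/(4/17) = (205/221)/(4/17) = 205/52.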